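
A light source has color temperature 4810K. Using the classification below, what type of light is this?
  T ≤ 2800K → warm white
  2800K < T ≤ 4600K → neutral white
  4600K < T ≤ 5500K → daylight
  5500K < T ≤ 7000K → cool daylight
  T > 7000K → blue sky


Temperature: 4810K
4600K < 4810K ≤ 5500K → daylight
Classification: daylight


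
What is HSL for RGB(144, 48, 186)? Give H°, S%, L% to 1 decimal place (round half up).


Normalize: R'=144/255≈0.5647, G'=48/255≈0.1882, B'=186/255≈0.7294
Max=186/255, Min=48/255, Δ=Max-Min=138/255
L = (Max+Min)/2 = (186+48)/510 = 234/510 = 0.45882… → L = 45.9%
L ≤ 0.5 → S = Δ/(Max+Min) = 138/(186+48) = 138/234 = 0.58974… → S = 59.0%
(the 1/255 factors cancel in S and H, so raw channel differences can be used)
Max is B' → H = 60 × ((R-G)/Δ + 4) = 60 × ((144-48)/138 + 4)
  96/138 + 4 = 0.6956… + 4 = 4.6956…
  H = 60 × 4.6956… = 281.739…° → H = 281.7°
= HSL(281.7°, 59.0%, 45.9%)


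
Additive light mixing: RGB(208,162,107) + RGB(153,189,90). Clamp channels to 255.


Additive: each channel = min(255, C₁+C₂)
R: 208+153 = 361 → 255
G: 162+189 = 351 → 255
B: 107+90 = 197 → 197
= RGB(255, 255, 197)


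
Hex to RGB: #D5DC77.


D5 → 213 (R)
DC → 220 (G)
77 → 119 (B)
= RGB(213, 220, 119)


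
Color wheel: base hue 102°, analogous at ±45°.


Base hue: 102°
Left analog: (102 - 45) mod 360 = 57°
Right analog: (102 + 45) mod 360 = 147°
Analogous hues = 57° and 147°


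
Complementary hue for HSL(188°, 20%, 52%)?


Complement = opposite side of color wheel = hue + 180°
H' = (188 + 180) mod 360 = 8°
S and L unchanged.
= HSL(8°, 20%, 52%)


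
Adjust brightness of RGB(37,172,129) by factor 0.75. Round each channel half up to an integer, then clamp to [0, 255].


Multiply each channel by 0.75, round half up, clamp to [0, 255]
R: 37×0.75 = 27.75 → round → 28
G: 172×0.75 = 129
B: 129×0.75 = 96.75 → round → 97
= RGB(28, 129, 97)


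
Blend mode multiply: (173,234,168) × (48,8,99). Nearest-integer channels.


Multiply: C = A×B/255, rounded to nearest integer
R: 173×48/255 = 8304/255 ≈ 32.565 → 33
G: 234×8/255 = 1872/255 ≈ 7.341 → 7
B: 168×99/255 = 16632/255 ≈ 65.224 → 65
= RGB(33, 7, 65)


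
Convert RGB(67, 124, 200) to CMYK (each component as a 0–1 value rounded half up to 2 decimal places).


R'=67/255≈0.2627, G'=124/255≈0.4863, B'=200/255≈0.7843
K = 1 - max(R',G',B') = 1 - 200/255 = 55/255 = 0.21568… → 0.22
(1-R'-K)/(1-K) simplifies to (max-R)/max with max = 200:
C = (200-67)/200 = 133/200 = 0.665 → 0.67
M = (200-124)/200 = 76/200 = 0.38 → 0.38
Y = (200-200)/200 = 0/200 = 0 → 0.00
= CMYK(0.67, 0.38, 0.00, 0.22)


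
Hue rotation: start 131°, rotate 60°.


New hue = (H + rotation) mod 360
New hue = (131 + 60) mod 360
= 191 mod 360
= 191°


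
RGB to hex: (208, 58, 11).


R = 208 → D0 (hex)
G = 58 → 3A (hex)
B = 11 → 0B (hex)
Hex = #D03A0B


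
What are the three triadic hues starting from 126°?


Triadic: equally spaced at 120° intervals
H1 = 126°
H2 = (126 + 120) mod 360 = 246°
H3 = (126 + 240) mod 360 = 6°
Triadic = 126°, 246°, 6°


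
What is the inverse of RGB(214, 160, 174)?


Invert: (255-R, 255-G, 255-B)
R: 255-214 = 41
G: 255-160 = 95
B: 255-174 = 81
= RGB(41, 95, 81)


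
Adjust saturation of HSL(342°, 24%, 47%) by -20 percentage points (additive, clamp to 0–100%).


Original S = 24%
Adjustment = -20 percentage points
New S = 24 + (-20) = 4
Clamp to [0, 100] → 4
= HSL(342°, 4%, 47%)


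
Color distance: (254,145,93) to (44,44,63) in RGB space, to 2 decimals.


d = √[(R₁-R₂)² + (G₁-G₂)² + (B₁-B₂)²]
d = √[(254-44)² + (145-44)² + (93-63)²]
d = √[44100 + 10201 + 900]
d = √55201
d ≈ 234.95


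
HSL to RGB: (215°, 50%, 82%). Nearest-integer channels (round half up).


H=215°, S=0.50, L=0.82
C = (1-|2L-1|)×S = (1-|0.64|)×0.50 = 0.18
H' = H/60 = 215/60 ≈ 3.5833; X = C×(1-|H' mod 2 - 1|) = 0.075
m = L - C/2 = 0.82 - 0.09 = 0.73
Sector ⌊H'⌋ = 3 → (R',G',B') = (0.0, 0.075, 0.18)
RGB = ((R'+m)×255, (G'+m)×255, (B'+m)×255) = (186.15, 205.275, 232.05)
Round half up → RGB(186, 205, 232)


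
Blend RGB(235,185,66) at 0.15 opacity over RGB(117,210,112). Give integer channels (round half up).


C = α×F + (1-α)×B, with 1-α = 0.85
R: 0.15×235 + 0.85×117 = 35.25 + 99.45 = 134.70 → 135
G: 0.15×185 + 0.85×210 = 27.75 + 178.50 = 206.25 → 206
B: 0.15×66 + 0.85×112 = 9.90 + 95.20 = 105.10 → 105
= RGB(135, 206, 105)


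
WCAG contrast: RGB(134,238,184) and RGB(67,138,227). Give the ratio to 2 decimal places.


Linearize each sRGB channel c=v/255: c/12.92 if c ≤ 0.04045 else ((c+0.055)/1.055)^2.4
L = 0.2126×R_lin + 0.7152×G_lin + 0.0722×B_lin
Color 1 (134,238,184):
  R=134: 134/255≈0.5255 > 0.04045 → ((0.5255+0.055)/1.055)^2.4 ≈ 0.23840
  G=238: 238/255≈0.9333 > 0.04045 → ((0.9333+0.055)/1.055)^2.4 ≈ 0.85499
  B=184: 184/255≈0.7216 > 0.04045 → ((0.7216+0.055)/1.055)^2.4 ≈ 0.47932
  L1 = 0.2126×0.23840 + 0.7152×0.85499 + 0.0722×0.47932 ≈ 0.69678
Color 2 (67,138,227):
  R=67: 67/255≈0.2627 > 0.04045 → ((0.2627+0.055)/1.055)^2.4 ≈ 0.05613
  G=138: 138/255≈0.5412 > 0.04045 → ((0.5412+0.055)/1.055)^2.4 ≈ 0.25415
  B=227: 227/255≈0.8902 > 0.04045 → ((0.8902+0.055)/1.055)^2.4 ≈ 0.76815
  L2 = 0.2126×0.05613 + 0.7152×0.25415 + 0.0722×0.76815 ≈ 0.24916
Lighter = 0.69678, Darker = 0.24916
Ratio = (L_lighter + 0.05) / (L_darker + 0.05)
Ratio = (0.69678 + 0.05) / (0.24916 + 0.05) = 0.74678 / 0.29916 ≈ 2.4962
Ratio ≈ 2.50:1


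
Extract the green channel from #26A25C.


Color: #26A25C
R = 26 = 38
G = A2 = 162
B = 5C = 92
Green = 162


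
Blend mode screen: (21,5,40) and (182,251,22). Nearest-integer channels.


Screen: C = 255 - (255-A)×(255-B)/255, rounded to nearest integer
R: 255 - (255-21)×(255-182)/255 = 255 - 17082/255 ≈ 255 - 66.988 = 188.012 → 188
G: 255 - (255-5)×(255-251)/255 = 255 - 1000/255 ≈ 255 - 3.922 = 251.078 → 251
B: 255 - (255-40)×(255-22)/255 = 255 - 50095/255 ≈ 255 - 196.451 = 58.549 → 59
= RGB(188, 251, 59)


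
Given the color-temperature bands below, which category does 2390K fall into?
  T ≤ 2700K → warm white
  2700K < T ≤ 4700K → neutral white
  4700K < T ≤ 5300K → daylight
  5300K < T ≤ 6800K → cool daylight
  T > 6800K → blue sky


Temperature: 2390K
2390K ≤ 2700K → warm white
Classification: warm white


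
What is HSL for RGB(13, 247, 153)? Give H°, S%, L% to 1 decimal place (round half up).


Normalize: R'=13/255≈0.0510, G'=247/255≈0.9686, B'=153/255≈0.6000
Max=247/255, Min=13/255, Δ=Max-Min=234/255
L = (Max+Min)/2 = (247+13)/510 = 260/510 = 0.50980… → L = 51.0%
L > 0.5 → S = Δ/(2-Max-Min) = 234/(510-247-13) = 234/250 = 0.936 → S = 93.6%
(the 1/255 factors cancel in S and H, so raw channel differences can be used)
Max is G' → H = 60 × ((B-R)/Δ + 2) = 60 × ((153-13)/234 + 2)
  140/234 + 2 = 0.5982… + 2 = 2.5982…
  H = 60 × 2.5982… = 155.897…° → H = 155.9°
= HSL(155.9°, 93.6%, 51.0%)


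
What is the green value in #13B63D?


Color: #13B63D
R = 13 = 19
G = B6 = 182
B = 3D = 61
Green = 182


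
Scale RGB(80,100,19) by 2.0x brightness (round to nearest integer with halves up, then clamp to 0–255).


Multiply each channel by 2.0, round half up, clamp to [0, 255]
R: 80×2.0 = 160
G: 100×2.0 = 200
B: 19×2.0 = 38
= RGB(160, 200, 38)


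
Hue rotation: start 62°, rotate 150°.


New hue = (H + rotation) mod 360
New hue = (62 + 150) mod 360
= 212 mod 360
= 212°


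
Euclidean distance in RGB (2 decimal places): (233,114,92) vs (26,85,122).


d = √[(R₁-R₂)² + (G₁-G₂)² + (B₁-B₂)²]
d = √[(233-26)² + (114-85)² + (92-122)²]
d = √[42849 + 841 + 900]
d = √44590
d ≈ 211.16


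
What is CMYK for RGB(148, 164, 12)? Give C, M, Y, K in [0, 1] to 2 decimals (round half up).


R'=148/255≈0.5804, G'=164/255≈0.6431, B'=12/255≈0.0471
K = 1 - max(R',G',B') = 1 - 164/255 = 91/255 = 0.35686… → 0.36
(1-R'-K)/(1-K) simplifies to (max-R)/max with max = 164:
C = (164-148)/164 = 16/164 = 0.09756… → 0.10
M = (164-164)/164 = 0/164 = 0 → 0.00
Y = (164-12)/164 = 152/164 = 0.92682… → 0.93
= CMYK(0.10, 0.00, 0.93, 0.36)


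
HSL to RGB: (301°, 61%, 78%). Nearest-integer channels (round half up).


H=301°, S=0.61, L=0.78
C = (1-|2L-1|)×S = (1-|0.56|)×0.61 = 0.2684
H' = H/60 = 301/60 ≈ 5.0167; X = C×(1-|H' mod 2 - 1|) ≈ 0.2639
m = L - C/2 = 0.78 - 0.1342 = 0.6458
Sector ⌊H'⌋ = 5 → (R',G',B') = (0.2684, 0.0, ≈0.2639)
RGB = ((R'+m)×255, (G'+m)×255, (B'+m)×255) = (233.121, 164.679, 231.9803)
Round half up → RGB(233, 165, 232)


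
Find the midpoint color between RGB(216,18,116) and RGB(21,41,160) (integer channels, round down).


Midpoint: each channel = ⌊(C₁+C₂)/2⌋
R: ⌊(216+21)/2⌋ = 118
G: ⌊(18+41)/2⌋ = 29
B: ⌊(116+160)/2⌋ = 138
= RGB(118, 29, 138)


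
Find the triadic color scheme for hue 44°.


Triadic: equally spaced at 120° intervals
H1 = 44°
H2 = (44 + 120) mod 360 = 164°
H3 = (44 + 240) mod 360 = 284°
Triadic = 44°, 164°, 284°


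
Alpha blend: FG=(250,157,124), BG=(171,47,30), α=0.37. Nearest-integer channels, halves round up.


C = α×F + (1-α)×B, with 1-α = 0.63
R: 0.37×250 + 0.63×171 = 92.50 + 107.73 = 200.23 → 200
G: 0.37×157 + 0.63×47 = 58.09 + 29.61 = 87.70 → 88
B: 0.37×124 + 0.63×30 = 45.88 + 18.90 = 64.78 → 65
= RGB(200, 88, 65)


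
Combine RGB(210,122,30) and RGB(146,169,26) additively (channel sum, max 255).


Additive: each channel = min(255, C₁+C₂)
R: 210+146 = 356 → 255
G: 122+169 = 291 → 255
B: 30+26 = 56 → 56
= RGB(255, 255, 56)


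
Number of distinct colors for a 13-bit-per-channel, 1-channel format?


Total bits = 13 bits/channel × 1 channels = 13 bits
Distinct colors = 2^13
= 8,192 colors


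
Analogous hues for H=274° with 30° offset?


Base hue: 274°
Left analog: (274 - 30) mod 360 = 244°
Right analog: (274 + 30) mod 360 = 304°
Analogous hues = 244° and 304°


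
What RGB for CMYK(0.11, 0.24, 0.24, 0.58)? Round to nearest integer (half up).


R = 255 × (1-C) × (1-K) = 255 × 0.89 × 0.42 = 95.319 → 95
G = 255 × (1-M) × (1-K) = 255 × 0.76 × 0.42 = 81.396 → 81
B = 255 × (1-Y) × (1-K) = 255 × 0.76 × 0.42 = 81.396 → 81
= RGB(95, 81, 81)


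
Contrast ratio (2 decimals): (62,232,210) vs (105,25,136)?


Linearize each sRGB channel c=v/255: c/12.92 if c ≤ 0.04045 else ((c+0.055)/1.055)^2.4
L = 0.2126×R_lin + 0.7152×G_lin + 0.0722×B_lin
Color 1 (62,232,210):
  R=62: 62/255≈0.2431 > 0.04045 → ((0.2431+0.055)/1.055)^2.4 ≈ 0.04817
  G=232: 232/255≈0.9098 > 0.04045 → ((0.9098+0.055)/1.055)^2.4 ≈ 0.80695
  B=210: 210/255≈0.8235 > 0.04045 → ((0.8235+0.055)/1.055)^2.4 ≈ 0.64448
  L1 = 0.2126×0.04817 + 0.7152×0.80695 + 0.0722×0.64448 ≈ 0.63391
Color 2 (105,25,136):
  R=105: 105/255≈0.4118 > 0.04045 → ((0.4118+0.055)/1.055)^2.4 ≈ 0.14126
  G=25: 25/255≈0.0980 > 0.04045 → ((0.0980+0.055)/1.055)^2.4 ≈ 0.00972
  B=136: 136/255≈0.5333 > 0.04045 → ((0.5333+0.055)/1.055)^2.4 ≈ 0.24620
  L2 = 0.2126×0.14126 + 0.7152×0.00972 + 0.0722×0.24620 ≈ 0.05476
Lighter = 0.63391, Darker = 0.05476
Ratio = (L_lighter + 0.05) / (L_darker + 0.05)
Ratio = (0.63391 + 0.05) / (0.05476 + 0.05) = 0.68391 / 0.10476 ≈ 6.5282
Ratio ≈ 6.53:1


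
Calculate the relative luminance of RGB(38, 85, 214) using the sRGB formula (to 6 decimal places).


Linearize each channel (sRGB transfer function): c = v/255; c_lin = c/12.92 if c ≤ 0.04045, else ((c+0.055)/1.055)^2.4
  R: 38/255 ≈ 0.149020 > 0.04045 → ((0.149020+0.055)/1.055)^2.4 ≈ 0.019382
  G: 85/255 ≈ 0.333333 > 0.04045 → ((0.333333+0.055)/1.055)^2.4 ≈ 0.090842
  B: 214/255 ≈ 0.839216 > 0.04045 → ((0.839216+0.055)/1.055)^2.4 ≈ 0.672443
R_lin = 0.019382, G_lin = 0.090842, B_lin = 0.672443
L = 0.2126×R + 0.7152×G + 0.0722×B
L = 0.2126×0.019382 + 0.7152×0.090842 + 0.0722×0.672443
L ≈ 0.117641


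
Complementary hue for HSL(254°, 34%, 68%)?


Complement = opposite side of color wheel = hue + 180°
H' = (254 + 180) mod 360 = 74°
S and L unchanged.
= HSL(74°, 34%, 68%)


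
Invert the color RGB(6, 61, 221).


Invert: (255-R, 255-G, 255-B)
R: 255-6 = 249
G: 255-61 = 194
B: 255-221 = 34
= RGB(249, 194, 34)


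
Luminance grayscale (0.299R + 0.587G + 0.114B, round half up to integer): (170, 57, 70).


Gray = 0.299×R + 0.587×G + 0.114×B
Gray = 0.299×170 + 0.587×57 + 0.114×70
Gray = 50.830 + 33.459 + 7.980
Gray = 92.269 → round half up → 92
Gray = 92


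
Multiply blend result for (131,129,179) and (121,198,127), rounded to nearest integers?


Multiply: C = A×B/255, rounded to nearest integer
R: 131×121/255 = 15851/255 ≈ 62.161 → 62
G: 129×198/255 = 25542/255 ≈ 100.165 → 100
B: 179×127/255 = 22733/255 ≈ 89.149 → 89
= RGB(62, 100, 89)


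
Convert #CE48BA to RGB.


CE → 206 (R)
48 → 72 (G)
BA → 186 (B)
= RGB(206, 72, 186)


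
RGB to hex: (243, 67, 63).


R = 243 → F3 (hex)
G = 67 → 43 (hex)
B = 63 → 3F (hex)
Hex = #F3433F


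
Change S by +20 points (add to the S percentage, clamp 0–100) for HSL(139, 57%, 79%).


Original S = 57%
Adjustment = +20 percentage points
New S = 57 + (20) = 77
Clamp to [0, 100] → 77
= HSL(139°, 77%, 79%)


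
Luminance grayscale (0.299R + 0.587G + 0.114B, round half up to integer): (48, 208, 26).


Gray = 0.299×R + 0.587×G + 0.114×B
Gray = 0.299×48 + 0.587×208 + 0.114×26
Gray = 14.352 + 122.096 + 2.964
Gray = 139.412 → round half up → 139
Gray = 139


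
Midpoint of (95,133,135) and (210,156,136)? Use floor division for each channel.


Midpoint: each channel = ⌊(C₁+C₂)/2⌋
R: ⌊(95+210)/2⌋ = 152
G: ⌊(133+156)/2⌋ = 144
B: ⌊(135+136)/2⌋ = 135
= RGB(152, 144, 135)


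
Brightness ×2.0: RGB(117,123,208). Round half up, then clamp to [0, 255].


Multiply each channel by 2.0, round half up, clamp to [0, 255]
R: 117×2.0 = 234
G: 123×2.0 = 246
B: 208×2.0 = 416 → clamp → 255
= RGB(234, 246, 255)


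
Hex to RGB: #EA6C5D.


EA → 234 (R)
6C → 108 (G)
5D → 93 (B)
= RGB(234, 108, 93)


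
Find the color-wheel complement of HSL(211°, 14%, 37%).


Complement = opposite side of color wheel = hue + 180°
H' = (211 + 180) mod 360 = 31°
S and L unchanged.
= HSL(31°, 14%, 37%)


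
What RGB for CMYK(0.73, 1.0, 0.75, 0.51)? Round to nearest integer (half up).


R = 255 × (1-C) × (1-K) = 255 × 0.27 × 0.49 = 33.7365 → 34
G = 255 × (1-M) × (1-K) = 255 × 0.00 × 0.49 = 0
B = 255 × (1-Y) × (1-K) = 255 × 0.25 × 0.49 = 31.2375 → 31
= RGB(34, 0, 31)


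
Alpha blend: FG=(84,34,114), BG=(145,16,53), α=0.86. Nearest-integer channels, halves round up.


C = α×F + (1-α)×B, with 1-α = 0.14
R: 0.86×84 + 0.14×145 = 72.24 + 20.30 = 92.54 → 93
G: 0.86×34 + 0.14×16 = 29.24 + 2.24 = 31.48 → 31
B: 0.86×114 + 0.14×53 = 98.04 + 7.42 = 105.46 → 105
= RGB(93, 31, 105)


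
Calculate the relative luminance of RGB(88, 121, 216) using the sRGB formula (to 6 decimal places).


Linearize each channel (sRGB transfer function): c = v/255; c_lin = c/12.92 if c ≤ 0.04045, else ((c+0.055)/1.055)^2.4
  R: 88/255 ≈ 0.345098 > 0.04045 → ((0.345098+0.055)/1.055)^2.4 ≈ 0.097587
  G: 121/255 ≈ 0.474510 > 0.04045 → ((0.474510+0.055)/1.055)^2.4 ≈ 0.191202
  B: 216/255 ≈ 0.847059 > 0.04045 → ((0.847059+0.055)/1.055)^2.4 ≈ 0.686685
R_lin = 0.097587, G_lin = 0.191202, B_lin = 0.686685
L = 0.2126×R + 0.7152×G + 0.0722×B
L = 0.2126×0.097587 + 0.7152×0.191202 + 0.0722×0.686685
L ≈ 0.207073


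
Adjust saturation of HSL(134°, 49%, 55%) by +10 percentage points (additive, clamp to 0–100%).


Original S = 49%
Adjustment = +10 percentage points
New S = 49 + (10) = 59
Clamp to [0, 100] → 59
= HSL(134°, 59%, 55%)


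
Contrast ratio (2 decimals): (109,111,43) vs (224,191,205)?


Linearize each sRGB channel c=v/255: c/12.92 if c ≤ 0.04045 else ((c+0.055)/1.055)^2.4
L = 0.2126×R_lin + 0.7152×G_lin + 0.0722×B_lin
Color 1 (109,111,43):
  R=109: 109/255≈0.4275 > 0.04045 → ((0.4275+0.055)/1.055)^2.4 ≈ 0.15293
  G=111: 111/255≈0.4353 > 0.04045 → ((0.4353+0.055)/1.055)^2.4 ≈ 0.15896
  B=43: 43/255≈0.1686 > 0.04045 → ((0.1686+0.055)/1.055)^2.4 ≈ 0.02416
  L1 = 0.2126×0.15293 + 0.7152×0.15896 + 0.0722×0.02416 ≈ 0.14795
Color 2 (224,191,205):
  R=224: 224/255≈0.8784 > 0.04045 → ((0.8784+0.055)/1.055)^2.4 ≈ 0.74540
  G=191: 191/255≈0.7490 > 0.04045 → ((0.7490+0.055)/1.055)^2.4 ≈ 0.52100
  B=205: 205/255≈0.8039 > 0.04045 → ((0.8039+0.055)/1.055)^2.4 ≈ 0.61050
  L2 = 0.2126×0.74540 + 0.7152×0.52100 + 0.0722×0.61050 ≈ 0.57517
Lighter = 0.57517, Darker = 0.14795
Ratio = (L_lighter + 0.05) / (L_darker + 0.05)
Ratio = (0.57517 + 0.05) / (0.14795 + 0.05) = 0.62517 / 0.19795 ≈ 3.1583
Ratio ≈ 3.16:1


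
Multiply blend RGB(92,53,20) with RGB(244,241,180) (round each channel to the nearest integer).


Multiply: C = A×B/255, rounded to nearest integer
R: 92×244/255 = 22448/255 ≈ 88.031 → 88
G: 53×241/255 = 12773/255 ≈ 50.090 → 50
B: 20×180/255 = 3600/255 ≈ 14.118 → 14
= RGB(88, 50, 14)


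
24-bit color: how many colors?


Colors = 2^bits = 2^24
= 16,777,216 colors


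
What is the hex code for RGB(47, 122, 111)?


R = 47 → 2F (hex)
G = 122 → 7A (hex)
B = 111 → 6F (hex)
Hex = #2F7A6F


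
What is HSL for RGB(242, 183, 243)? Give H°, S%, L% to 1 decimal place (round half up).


Normalize: R'=242/255≈0.9490, G'=183/255≈0.7176, B'=243/255≈0.9529
Max=243/255, Min=183/255, Δ=Max-Min=60/255
L = (Max+Min)/2 = (243+183)/510 = 426/510 = 0.83529… → L = 83.5%
L > 0.5 → S = Δ/(2-Max-Min) = 60/(510-243-183) = 60/84 = 0.71428… → S = 71.4%
(the 1/255 factors cancel in S and H, so raw channel differences can be used)
Max is B' → H = 60 × ((R-G)/Δ + 4) = 60 × ((242-183)/60 + 4)
  59/60 + 4 = 0.9833… + 4 = 4.9833…
  H = 60 × 4.9833… = 299° → H = 299.0°
= HSL(299.0°, 71.4%, 83.5%)


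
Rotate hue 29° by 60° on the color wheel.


New hue = (H + rotation) mod 360
New hue = (29 + 60) mod 360
= 89 mod 360
= 89°


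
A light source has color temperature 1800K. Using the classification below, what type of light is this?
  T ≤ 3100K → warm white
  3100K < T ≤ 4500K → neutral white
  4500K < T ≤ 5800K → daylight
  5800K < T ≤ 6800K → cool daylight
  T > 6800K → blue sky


Temperature: 1800K
1800K ≤ 3100K → warm white
Classification: warm white


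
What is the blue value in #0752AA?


Color: #0752AA
R = 07 = 7
G = 52 = 82
B = AA = 170
Blue = 170


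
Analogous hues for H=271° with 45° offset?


Base hue: 271°
Left analog: (271 - 45) mod 360 = 226°
Right analog: (271 + 45) mod 360 = 316°
Analogous hues = 226° and 316°


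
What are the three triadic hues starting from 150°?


Triadic: equally spaced at 120° intervals
H1 = 150°
H2 = (150 + 120) mod 360 = 270°
H3 = (150 + 240) mod 360 = 30°
Triadic = 150°, 270°, 30°


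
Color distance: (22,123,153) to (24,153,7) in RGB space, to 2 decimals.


d = √[(R₁-R₂)² + (G₁-G₂)² + (B₁-B₂)²]
d = √[(22-24)² + (123-153)² + (153-7)²]
d = √[4 + 900 + 21316]
d = √22220
d ≈ 149.06


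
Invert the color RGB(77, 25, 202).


Invert: (255-R, 255-G, 255-B)
R: 255-77 = 178
G: 255-25 = 230
B: 255-202 = 53
= RGB(178, 230, 53)


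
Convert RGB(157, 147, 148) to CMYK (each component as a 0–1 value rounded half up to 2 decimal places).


R'=157/255≈0.6157, G'=147/255≈0.5765, B'=148/255≈0.5804
K = 1 - max(R',G',B') = 1 - 157/255 = 98/255 = 0.38431… → 0.38
(1-R'-K)/(1-K) simplifies to (max-R)/max with max = 157:
C = (157-157)/157 = 0/157 = 0 → 0.00
M = (157-147)/157 = 10/157 = 0.06369… → 0.06
Y = (157-148)/157 = 9/157 = 0.05732… → 0.06
= CMYK(0.00, 0.06, 0.06, 0.38)


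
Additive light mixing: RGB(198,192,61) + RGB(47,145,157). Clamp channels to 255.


Additive: each channel = min(255, C₁+C₂)
R: 198+47 = 245 → 245
G: 192+145 = 337 → 255
B: 61+157 = 218 → 218
= RGB(245, 255, 218)


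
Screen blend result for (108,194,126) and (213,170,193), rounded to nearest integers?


Screen: C = 255 - (255-A)×(255-B)/255, rounded to nearest integer
R: 255 - (255-108)×(255-213)/255 = 255 - 6174/255 ≈ 255 - 24.212 = 230.788 → 231
G: 255 - (255-194)×(255-170)/255 = 255 - 5185/255 ≈ 255 - 20.333 = 234.667 → 235
B: 255 - (255-126)×(255-193)/255 = 255 - 7998/255 ≈ 255 - 31.365 = 223.635 → 224
= RGB(231, 235, 224)


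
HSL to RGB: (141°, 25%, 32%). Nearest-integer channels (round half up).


H=141°, S=0.25, L=0.32
C = (1-|2L-1|)×S = (1-|-0.36|)×0.25 = 0.16
H' = H/60 = 141/60 ≈ 2.3500; X = C×(1-|H' mod 2 - 1|) = 0.056
m = L - C/2 = 0.32 - 0.08 = 0.24
Sector ⌊H'⌋ = 2 → (R',G',B') = (0.0, 0.16, 0.056)
RGB = ((R'+m)×255, (G'+m)×255, (B'+m)×255) = (61.2, 102.0, 75.48)
Round half up → RGB(61, 102, 75)


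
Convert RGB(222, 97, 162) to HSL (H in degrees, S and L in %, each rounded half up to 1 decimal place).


Normalize: R'=222/255≈0.8706, G'=97/255≈0.3804, B'=162/255≈0.6353
Max=222/255, Min=97/255, Δ=Max-Min=125/255
L = (Max+Min)/2 = (222+97)/510 = 319/510 = 0.62549… → L = 62.5%
L > 0.5 → S = Δ/(2-Max-Min) = 125/(510-222-97) = 125/191 = 0.65445… → S = 65.4%
(the 1/255 factors cancel in S and H, so raw channel differences can be used)
Max is R' → H = 60 × (((G-B)/Δ) mod 6) = 60 × (((97-162)/125) mod 6)
  (-65)/125 = -0.52; negative, so add 6 → 5.48
  H = 60 × 5.48 = 328.8° → H = 328.8°
= HSL(328.8°, 65.4%, 62.5%)


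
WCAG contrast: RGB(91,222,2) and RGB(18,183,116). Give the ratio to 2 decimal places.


Linearize each sRGB channel c=v/255: c/12.92 if c ≤ 0.04045 else ((c+0.055)/1.055)^2.4
L = 0.2126×R_lin + 0.7152×G_lin + 0.0722×B_lin
Color 1 (91,222,2):
  R=91: 91/255≈0.3569 > 0.04045 → ((0.3569+0.055)/1.055)^2.4 ≈ 0.10462
  G=222: 222/255≈0.8706 > 0.04045 → ((0.8706+0.055)/1.055)^2.4 ≈ 0.73046
  B=2: 2/255≈0.0078 ≤ 0.04045 → 0.0078/12.92 ≈ 0.00061
  L1 = 0.2126×0.10462 + 0.7152×0.73046 + 0.0722×0.00061 ≈ 0.54471
Color 2 (18,183,116):
  R=18: 18/255≈0.0706 > 0.04045 → ((0.0706+0.055)/1.055)^2.4 ≈ 0.00605
  G=183: 183/255≈0.7176 > 0.04045 → ((0.7176+0.055)/1.055)^2.4 ≈ 0.47353
  B=116: 116/255≈0.4549 > 0.04045 → ((0.4549+0.055)/1.055)^2.4 ≈ 0.17465
  L2 = 0.2126×0.00605 + 0.7152×0.47353 + 0.0722×0.17465 ≈ 0.35257
Lighter = 0.54471, Darker = 0.35257
Ratio = (L_lighter + 0.05) / (L_darker + 0.05)
Ratio = (0.54471 + 0.05) / (0.35257 + 0.05) = 0.59471 / 0.40257 ≈ 1.4773
Ratio ≈ 1.48:1


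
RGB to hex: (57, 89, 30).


R = 57 → 39 (hex)
G = 89 → 59 (hex)
B = 30 → 1E (hex)
Hex = #39591E


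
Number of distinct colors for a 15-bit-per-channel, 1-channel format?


Total bits = 15 bits/channel × 1 channels = 15 bits
Distinct colors = 2^15
= 32,768 colors


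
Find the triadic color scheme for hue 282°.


Triadic: equally spaced at 120° intervals
H1 = 282°
H2 = (282 + 120) mod 360 = 42°
H3 = (282 + 240) mod 360 = 162°
Triadic = 282°, 42°, 162°


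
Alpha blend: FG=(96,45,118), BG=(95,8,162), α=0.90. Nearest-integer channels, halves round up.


C = α×F + (1-α)×B, with 1-α = 0.10
R: 0.90×96 + 0.10×95 = 86.40 + 9.50 = 95.90 → 96
G: 0.90×45 + 0.10×8 = 40.50 + 0.80 = 41.30 → 41
B: 0.90×118 + 0.10×162 = 106.20 + 16.20 = 122.40 → 122
= RGB(96, 41, 122)


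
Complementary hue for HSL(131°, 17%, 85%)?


Complement = opposite side of color wheel = hue + 180°
H' = (131 + 180) mod 360 = 311°
S and L unchanged.
= HSL(311°, 17%, 85%)


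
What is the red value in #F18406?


Color: #F18406
R = F1 = 241
G = 84 = 132
B = 06 = 6
Red = 241


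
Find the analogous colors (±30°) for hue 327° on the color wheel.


Base hue: 327°
Left analog: (327 - 30) mod 360 = 297°
Right analog: (327 + 30) mod 360 = 357°
Analogous hues = 297° and 357°


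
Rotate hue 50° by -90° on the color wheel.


New hue = (H + rotation) mod 360
New hue = (50 -90) mod 360
= -40 mod 360
= 320°


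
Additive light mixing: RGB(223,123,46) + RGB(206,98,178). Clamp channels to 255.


Additive: each channel = min(255, C₁+C₂)
R: 223+206 = 429 → 255
G: 123+98 = 221 → 221
B: 46+178 = 224 → 224
= RGB(255, 221, 224)


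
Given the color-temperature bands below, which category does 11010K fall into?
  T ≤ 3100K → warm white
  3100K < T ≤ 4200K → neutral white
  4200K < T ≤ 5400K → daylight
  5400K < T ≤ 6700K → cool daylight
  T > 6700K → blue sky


Temperature: 11010K
11010K > 6700K → blue sky
Classification: blue sky


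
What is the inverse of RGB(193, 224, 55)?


Invert: (255-R, 255-G, 255-B)
R: 255-193 = 62
G: 255-224 = 31
B: 255-55 = 200
= RGB(62, 31, 200)


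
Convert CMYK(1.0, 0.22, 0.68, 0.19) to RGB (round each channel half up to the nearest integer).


R = 255 × (1-C) × (1-K) = 255 × 0.00 × 0.81 = 0
G = 255 × (1-M) × (1-K) = 255 × 0.78 × 0.81 = 161.109 → 161
B = 255 × (1-Y) × (1-K) = 255 × 0.32 × 0.81 = 66.096 → 66
= RGB(0, 161, 66)


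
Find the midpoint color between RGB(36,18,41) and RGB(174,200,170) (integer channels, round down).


Midpoint: each channel = ⌊(C₁+C₂)/2⌋
R: ⌊(36+174)/2⌋ = 105
G: ⌊(18+200)/2⌋ = 109
B: ⌊(41+170)/2⌋ = 105
= RGB(105, 109, 105)


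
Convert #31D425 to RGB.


31 → 49 (R)
D4 → 212 (G)
25 → 37 (B)
= RGB(49, 212, 37)


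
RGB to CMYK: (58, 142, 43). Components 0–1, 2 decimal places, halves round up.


R'=58/255≈0.2275, G'=142/255≈0.5569, B'=43/255≈0.1686
K = 1 - max(R',G',B') = 1 - 142/255 = 113/255 = 0.44313… → 0.44
(1-R'-K)/(1-K) simplifies to (max-R)/max with max = 142:
C = (142-58)/142 = 84/142 = 0.59154… → 0.59
M = (142-142)/142 = 0/142 = 0 → 0.00
Y = (142-43)/142 = 99/142 = 0.69718… → 0.70
= CMYK(0.59, 0.00, 0.70, 0.44)


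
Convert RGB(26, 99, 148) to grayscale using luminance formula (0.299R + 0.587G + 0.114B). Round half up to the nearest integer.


Gray = 0.299×R + 0.587×G + 0.114×B
Gray = 0.299×26 + 0.587×99 + 0.114×148
Gray = 7.774 + 58.113 + 16.872
Gray = 82.759 → round half up → 83
Gray = 83


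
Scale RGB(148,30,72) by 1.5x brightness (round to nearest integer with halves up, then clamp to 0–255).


Multiply each channel by 1.5, round half up, clamp to [0, 255]
R: 148×1.5 = 222
G: 30×1.5 = 45
B: 72×1.5 = 108
= RGB(222, 45, 108)


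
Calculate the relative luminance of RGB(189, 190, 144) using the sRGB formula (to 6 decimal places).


Linearize each channel (sRGB transfer function): c = v/255; c_lin = c/12.92 if c ≤ 0.04045, else ((c+0.055)/1.055)^2.4
  R: 189/255 ≈ 0.741176 > 0.04045 → ((0.741176+0.055)/1.055)^2.4 ≈ 0.508881
  G: 190/255 ≈ 0.745098 > 0.04045 → ((0.745098+0.055)/1.055)^2.4 ≈ 0.514918
  B: 144/255 ≈ 0.564706 > 0.04045 → ((0.564706+0.055)/1.055)^2.4 ≈ 0.278894
R_lin = 0.508881, G_lin = 0.514918, B_lin = 0.278894
L = 0.2126×R + 0.7152×G + 0.0722×B
L = 0.2126×0.508881 + 0.7152×0.514918 + 0.0722×0.278894
L ≈ 0.496593


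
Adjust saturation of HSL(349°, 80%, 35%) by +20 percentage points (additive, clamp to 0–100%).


Original S = 80%
Adjustment = +20 percentage points
New S = 80 + (20) = 100
Clamp to [0, 100] → 100
= HSL(349°, 100%, 35%)


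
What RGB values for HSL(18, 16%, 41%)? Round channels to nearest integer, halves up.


H=18°, S=0.16, L=0.41
C = (1-|2L-1|)×S = (1-|-0.18|)×0.16 = 0.1312
H' = H/60 = 18/60 ≈ 0.3000; X = C×(1-|H' mod 2 - 1|) = 0.03936
m = L - C/2 = 0.41 - 0.0656 = 0.3444
Sector ⌊H'⌋ = 0 → (R',G',B') = (0.1312, 0.03936, 0.0)
RGB = ((R'+m)×255, (G'+m)×255, (B'+m)×255) = (121.278, 97.8588, 87.822)
Round half up → RGB(121, 98, 88)


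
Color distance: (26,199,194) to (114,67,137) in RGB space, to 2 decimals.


d = √[(R₁-R₂)² + (G₁-G₂)² + (B₁-B₂)²]
d = √[(26-114)² + (199-67)² + (194-137)²]
d = √[7744 + 17424 + 3249]
d = √28417
d ≈ 168.57


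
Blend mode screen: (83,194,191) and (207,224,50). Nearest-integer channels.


Screen: C = 255 - (255-A)×(255-B)/255, rounded to nearest integer
R: 255 - (255-83)×(255-207)/255 = 255 - 8256/255 ≈ 255 - 32.376 = 222.624 → 223
G: 255 - (255-194)×(255-224)/255 = 255 - 1891/255 ≈ 255 - 7.416 = 247.584 → 248
B: 255 - (255-191)×(255-50)/255 = 255 - 13120/255 ≈ 255 - 51.451 = 203.549 → 204
= RGB(223, 248, 204)


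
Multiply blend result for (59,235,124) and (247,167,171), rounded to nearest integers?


Multiply: C = A×B/255, rounded to nearest integer
R: 59×247/255 = 14573/255 ≈ 57.149 → 57
G: 235×167/255 = 39245/255 ≈ 153.902 → 154
B: 124×171/255 = 21204/255 ≈ 83.153 → 83
= RGB(57, 154, 83)


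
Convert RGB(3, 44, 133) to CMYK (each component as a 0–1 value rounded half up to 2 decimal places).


R'=3/255≈0.0118, G'=44/255≈0.1725, B'=133/255≈0.5216
K = 1 - max(R',G',B') = 1 - 133/255 = 122/255 = 0.47843… → 0.48
(1-R'-K)/(1-K) simplifies to (max-R)/max with max = 133:
C = (133-3)/133 = 130/133 = 0.97744… → 0.98
M = (133-44)/133 = 89/133 = 0.66917… → 0.67
Y = (133-133)/133 = 0/133 = 0 → 0.00
= CMYK(0.98, 0.67, 0.00, 0.48)


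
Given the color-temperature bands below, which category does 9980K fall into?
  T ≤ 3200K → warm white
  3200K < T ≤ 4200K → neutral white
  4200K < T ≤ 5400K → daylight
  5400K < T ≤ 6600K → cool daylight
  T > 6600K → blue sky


Temperature: 9980K
9980K > 6600K → blue sky
Classification: blue sky


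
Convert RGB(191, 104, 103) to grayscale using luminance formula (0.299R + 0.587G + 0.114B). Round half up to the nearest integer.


Gray = 0.299×R + 0.587×G + 0.114×B
Gray = 0.299×191 + 0.587×104 + 0.114×103
Gray = 57.109 + 61.048 + 11.742
Gray = 129.899 → round half up → 130
Gray = 130


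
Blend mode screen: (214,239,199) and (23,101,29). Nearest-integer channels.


Screen: C = 255 - (255-A)×(255-B)/255, rounded to nearest integer
R: 255 - (255-214)×(255-23)/255 = 255 - 9512/255 ≈ 255 - 37.302 = 217.698 → 218
G: 255 - (255-239)×(255-101)/255 = 255 - 2464/255 ≈ 255 - 9.663 = 245.337 → 245
B: 255 - (255-199)×(255-29)/255 = 255 - 12656/255 ≈ 255 - 49.631 = 205.369 → 205
= RGB(218, 245, 205)


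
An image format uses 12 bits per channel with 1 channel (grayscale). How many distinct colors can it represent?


Total bits = 12 bits/channel × 1 channels = 12 bits
Distinct colors = 2^12
= 4,096 colors


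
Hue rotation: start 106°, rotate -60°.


New hue = (H + rotation) mod 360
New hue = (106 -60) mod 360
= 46 mod 360
= 46°


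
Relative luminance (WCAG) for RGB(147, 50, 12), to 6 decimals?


Linearize each channel (sRGB transfer function): c = v/255; c_lin = c/12.92 if c ≤ 0.04045, else ((c+0.055)/1.055)^2.4
  R: 147/255 ≈ 0.576471 > 0.04045 → ((0.576471+0.055)/1.055)^2.4 ≈ 0.291771
  G: 50/255 ≈ 0.196078 > 0.04045 → ((0.196078+0.055)/1.055)^2.4 ≈ 0.031896
  B: 12/255 ≈ 0.047059 > 0.04045 → ((0.047059+0.055)/1.055)^2.4 ≈ 0.003677
R_lin = 0.291771, G_lin = 0.031896, B_lin = 0.003677
L = 0.2126×R + 0.7152×G + 0.0722×B
L = 0.2126×0.291771 + 0.7152×0.031896 + 0.0722×0.003677
L ≈ 0.085108


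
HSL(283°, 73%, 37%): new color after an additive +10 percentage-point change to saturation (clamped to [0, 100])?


Original S = 73%
Adjustment = +10 percentage points
New S = 73 + (10) = 83
Clamp to [0, 100] → 83
= HSL(283°, 83%, 37%)


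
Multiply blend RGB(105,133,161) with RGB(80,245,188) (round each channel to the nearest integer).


Multiply: C = A×B/255, rounded to nearest integer
R: 105×80/255 = 8400/255 ≈ 32.941 → 33
G: 133×245/255 = 32585/255 ≈ 127.784 → 128
B: 161×188/255 = 30268/255 ≈ 118.698 → 119
= RGB(33, 128, 119)


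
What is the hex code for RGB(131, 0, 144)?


R = 131 → 83 (hex)
G = 0 → 00 (hex)
B = 144 → 90 (hex)
Hex = #830090


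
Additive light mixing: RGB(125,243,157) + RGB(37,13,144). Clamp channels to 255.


Additive: each channel = min(255, C₁+C₂)
R: 125+37 = 162 → 162
G: 243+13 = 256 → 255
B: 157+144 = 301 → 255
= RGB(162, 255, 255)


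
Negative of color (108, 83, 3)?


Invert: (255-R, 255-G, 255-B)
R: 255-108 = 147
G: 255-83 = 172
B: 255-3 = 252
= RGB(147, 172, 252)


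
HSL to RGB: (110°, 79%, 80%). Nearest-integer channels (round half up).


H=110°, S=0.79, L=0.80
C = (1-|2L-1|)×S = (1-|0.60|)×0.79 = 0.316
H' = H/60 = 110/60 ≈ 1.8333; X = C×(1-|H' mod 2 - 1|) ≈ 0.0527
m = L - C/2 = 0.80 - 0.158 = 0.642
Sector ⌊H'⌋ = 1 → (R',G',B') = (≈0.0527, 0.316, 0.0)
RGB = ((R'+m)×255, (G'+m)×255, (B'+m)×255) = (177.14, 244.29, 163.71)
Round half up → RGB(177, 244, 164)


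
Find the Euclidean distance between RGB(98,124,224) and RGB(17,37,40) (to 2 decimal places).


d = √[(R₁-R₂)² + (G₁-G₂)² + (B₁-B₂)²]
d = √[(98-17)² + (124-37)² + (224-40)²]
d = √[6561 + 7569 + 33856]
d = √47986
d ≈ 219.06


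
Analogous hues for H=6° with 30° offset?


Base hue: 6°
Left analog: (6 - 30) mod 360 = 336°
Right analog: (6 + 30) mod 360 = 36°
Analogous hues = 336° and 36°


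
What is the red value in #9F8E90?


Color: #9F8E90
R = 9F = 159
G = 8E = 142
B = 90 = 144
Red = 159


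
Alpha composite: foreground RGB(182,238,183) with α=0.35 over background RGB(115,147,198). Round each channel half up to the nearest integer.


C = α×F + (1-α)×B, with 1-α = 0.65
R: 0.35×182 + 0.65×115 = 63.70 + 74.75 = 138.45 → 138
G: 0.35×238 + 0.65×147 = 83.30 + 95.55 = 178.85 → 179
B: 0.35×183 + 0.65×198 = 64.05 + 128.70 = 192.75 → 193
= RGB(138, 179, 193)


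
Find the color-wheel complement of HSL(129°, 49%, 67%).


Complement = opposite side of color wheel = hue + 180°
H' = (129 + 180) mod 360 = 309°
S and L unchanged.
= HSL(309°, 49%, 67%)


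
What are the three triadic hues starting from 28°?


Triadic: equally spaced at 120° intervals
H1 = 28°
H2 = (28 + 120) mod 360 = 148°
H3 = (28 + 240) mod 360 = 268°
Triadic = 28°, 148°, 268°


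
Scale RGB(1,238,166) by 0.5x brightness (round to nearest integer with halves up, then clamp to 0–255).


Multiply each channel by 0.5, round half up, clamp to [0, 255]
R: 1×0.5 = 0.5 → round → 1
G: 238×0.5 = 119
B: 166×0.5 = 83
= RGB(1, 119, 83)


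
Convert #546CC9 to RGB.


54 → 84 (R)
6C → 108 (G)
C9 → 201 (B)
= RGB(84, 108, 201)


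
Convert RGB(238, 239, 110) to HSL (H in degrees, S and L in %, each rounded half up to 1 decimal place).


Normalize: R'=238/255≈0.9333, G'=239/255≈0.9373, B'=110/255≈0.4314
Max=239/255, Min=110/255, Δ=Max-Min=129/255
L = (Max+Min)/2 = (239+110)/510 = 349/510 = 0.68431… → L = 68.4%
L > 0.5 → S = Δ/(2-Max-Min) = 129/(510-239-110) = 129/161 = 0.80124… → S = 80.1%
(the 1/255 factors cancel in S and H, so raw channel differences can be used)
Max is G' → H = 60 × ((B-R)/Δ + 2) = 60 × ((110-238)/129 + 2)
  -128/129 + 2 = -0.9922… + 2 = 1.0077…
  H = 60 × 1.0077… = 60.465…° → H = 60.5°
= HSL(60.5°, 80.1%, 68.4%)


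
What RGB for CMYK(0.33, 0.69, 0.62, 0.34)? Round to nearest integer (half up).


R = 255 × (1-C) × (1-K) = 255 × 0.67 × 0.66 = 112.761 → 113
G = 255 × (1-M) × (1-K) = 255 × 0.31 × 0.66 = 52.173 → 52
B = 255 × (1-Y) × (1-K) = 255 × 0.38 × 0.66 = 63.954 → 64
= RGB(113, 52, 64)


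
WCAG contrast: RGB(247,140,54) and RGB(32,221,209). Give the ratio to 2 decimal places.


Linearize each sRGB channel c=v/255: c/12.92 if c ≤ 0.04045 else ((c+0.055)/1.055)^2.4
L = 0.2126×R_lin + 0.7152×G_lin + 0.0722×B_lin
Color 1 (247,140,54):
  R=247: 247/255≈0.9686 > 0.04045 → ((0.9686+0.055)/1.055)^2.4 ≈ 0.93011
  G=140: 140/255≈0.5490 > 0.04045 → ((0.5490+0.055)/1.055)^2.4 ≈ 0.26225
  B=54: 54/255≈0.2118 > 0.04045 → ((0.2118+0.055)/1.055)^2.4 ≈ 0.03689
  L1 = 0.2126×0.93011 + 0.7152×0.26225 + 0.0722×0.03689 ≈ 0.38797
Color 2 (32,221,209):
  R=32: 32/255≈0.1255 > 0.04045 → ((0.1255+0.055)/1.055)^2.4 ≈ 0.01444
  G=221: 221/255≈0.8667 > 0.04045 → ((0.8667+0.055)/1.055)^2.4 ≈ 0.72306
  B=209: 209/255≈0.8196 > 0.04045 → ((0.8196+0.055)/1.055)^2.4 ≈ 0.63760
  L2 = 0.2126×0.01444 + 0.7152×0.72306 + 0.0722×0.63760 ≈ 0.56623
Lighter = 0.56623, Darker = 0.38797
Ratio = (L_lighter + 0.05) / (L_darker + 0.05)
Ratio = (0.56623 + 0.05) / (0.38797 + 0.05) = 0.61623 / 0.43797 ≈ 1.4070
Ratio ≈ 1.41:1


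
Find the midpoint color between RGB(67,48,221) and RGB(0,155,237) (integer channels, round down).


Midpoint: each channel = ⌊(C₁+C₂)/2⌋
R: ⌊(67+0)/2⌋ = 33
G: ⌊(48+155)/2⌋ = 101
B: ⌊(221+237)/2⌋ = 229
= RGB(33, 101, 229)


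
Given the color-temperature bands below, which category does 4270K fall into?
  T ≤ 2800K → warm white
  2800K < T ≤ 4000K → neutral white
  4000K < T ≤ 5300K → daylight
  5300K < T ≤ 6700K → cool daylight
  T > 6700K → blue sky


Temperature: 4270K
4000K < 4270K ≤ 5300K → daylight
Classification: daylight


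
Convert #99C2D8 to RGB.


99 → 153 (R)
C2 → 194 (G)
D8 → 216 (B)
= RGB(153, 194, 216)


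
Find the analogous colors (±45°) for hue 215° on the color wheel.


Base hue: 215°
Left analog: (215 - 45) mod 360 = 170°
Right analog: (215 + 45) mod 360 = 260°
Analogous hues = 170° and 260°


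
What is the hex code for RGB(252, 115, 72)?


R = 252 → FC (hex)
G = 115 → 73 (hex)
B = 72 → 48 (hex)
Hex = #FC7348


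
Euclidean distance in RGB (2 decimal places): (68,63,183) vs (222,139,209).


d = √[(R₁-R₂)² + (G₁-G₂)² + (B₁-B₂)²]
d = √[(68-222)² + (63-139)² + (183-209)²]
d = √[23716 + 5776 + 676]
d = √30168
d ≈ 173.69


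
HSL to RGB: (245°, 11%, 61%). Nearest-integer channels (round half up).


H=245°, S=0.11, L=0.61
C = (1-|2L-1|)×S = (1-|0.22|)×0.11 = 0.0858
H' = H/60 = 245/60 ≈ 4.0833; X = C×(1-|H' mod 2 - 1|) = 0.00715
m = L - C/2 = 0.61 - 0.0429 = 0.5671
Sector ⌊H'⌋ = 4 → (R',G',B') = (0.00715, 0.0, 0.0858)
RGB = ((R'+m)×255, (G'+m)×255, (B'+m)×255) = (146.43375, 144.6105, 166.4895)
Round half up → RGB(146, 145, 166)


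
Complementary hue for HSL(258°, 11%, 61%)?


Complement = opposite side of color wheel = hue + 180°
H' = (258 + 180) mod 360 = 78°
S and L unchanged.
= HSL(78°, 11%, 61%)


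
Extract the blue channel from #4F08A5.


Color: #4F08A5
R = 4F = 79
G = 08 = 8
B = A5 = 165
Blue = 165


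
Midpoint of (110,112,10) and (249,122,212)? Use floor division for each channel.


Midpoint: each channel = ⌊(C₁+C₂)/2⌋
R: ⌊(110+249)/2⌋ = 179
G: ⌊(112+122)/2⌋ = 117
B: ⌊(10+212)/2⌋ = 111
= RGB(179, 117, 111)


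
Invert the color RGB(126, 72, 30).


Invert: (255-R, 255-G, 255-B)
R: 255-126 = 129
G: 255-72 = 183
B: 255-30 = 225
= RGB(129, 183, 225)


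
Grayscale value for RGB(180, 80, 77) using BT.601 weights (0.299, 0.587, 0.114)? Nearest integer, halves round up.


Gray = 0.299×R + 0.587×G + 0.114×B
Gray = 0.299×180 + 0.587×80 + 0.114×77
Gray = 53.820 + 46.960 + 8.778
Gray = 109.558 → round half up → 110
Gray = 110


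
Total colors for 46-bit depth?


Colors = 2^bits = 2^46
= 70,368,744,177,664 colors


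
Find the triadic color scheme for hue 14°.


Triadic: equally spaced at 120° intervals
H1 = 14°
H2 = (14 + 120) mod 360 = 134°
H3 = (14 + 240) mod 360 = 254°
Triadic = 14°, 134°, 254°


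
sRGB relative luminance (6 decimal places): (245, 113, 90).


Linearize each channel (sRGB transfer function): c = v/255; c_lin = c/12.92 if c ≤ 0.04045, else ((c+0.055)/1.055)^2.4
  R: 245/255 ≈ 0.960784 > 0.04045 → ((0.960784+0.055)/1.055)^2.4 ≈ 0.913099
  G: 113/255 ≈ 0.443137 > 0.04045 → ((0.443137+0.055)/1.055)^2.4 ≈ 0.165132
  B: 90/255 ≈ 0.352941 > 0.04045 → ((0.352941+0.055)/1.055)^2.4 ≈ 0.102242
R_lin = 0.913099, G_lin = 0.165132, B_lin = 0.102242
L = 0.2126×R + 0.7152×G + 0.0722×B
L = 0.2126×0.913099 + 0.7152×0.165132 + 0.0722×0.102242
L ≈ 0.319609
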